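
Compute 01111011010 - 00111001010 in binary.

Method 1 - Direct subtraction (column by column from the right: bit − bit − borrow-in; if negative, add 2 and borrow 1 from the next column):
borrow: 00000000000
        01111011010
-       00111001010
-------------------
        01000010000

Method 2 - Add two's complement:
Two's complement of 00111001010: invert → 11000110101, add 1 → 11000110110
  01111011010
+ 11000110110
-------------
 101000010000  (end carry out of the top bit = 1)
Discarding the end carry: 01000010000
Decimal check:
  01111011010 = 512 + 256 + 128 + 64 + 16 + 8 + 2 = 986
  00111001010 = 256 + 128 + 64 + 8 + 2 = 458
  986 - 458 = 528, and 01000010000 = 512 + 16 = 528 ✓



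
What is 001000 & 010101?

AND: 1 only when both bits are 1
  001000
& 010101
--------
  000000
Decimal: 8 & 21 = 0



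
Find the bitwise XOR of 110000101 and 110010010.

XOR: 1 when bits differ
  110000101
^ 110010010
-----------
  000010111
Decimal: 389 ^ 402 = 23



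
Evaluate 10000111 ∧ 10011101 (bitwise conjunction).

AND: 1 only when both bits are 1
  10000111
& 10011101
----------
  10000101
Decimal: 135 & 157 = 133



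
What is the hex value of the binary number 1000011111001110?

Group into 4-bit nibbles from right:
  1000 = 8
  0111 = 7
  1100 = C
  1110 = E
Result: 87CE



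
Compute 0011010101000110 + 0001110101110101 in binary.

Add column by column from the right: bit + bit + carry-in; write the sum mod 2, carry 1 when the sum is 2 or 3.
carry:  0111101010001000
        0011010101000110
+       0001110101110101
------------------------
       00101001010111011
(the carry out of the leftmost column, 0, becomes the leading bit)
Decimal check:
  0011010101000110 = 8192 + 4096 + 1024 + 256 + 64 + 4 + 2 = 13638
  0001110101110101 = 4096 + 2048 + 1024 + 256 + 64 + 32 + 16 + 4 + 1 = 7541
  13638 + 7541 = 21179, and 00101001010111011 = 16384 + 4096 + 512 + 128 + 32 + 16 + 8 + 2 + 1 = 21179 ✓



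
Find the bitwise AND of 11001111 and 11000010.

AND: 1 only when both bits are 1
  11001111
& 11000010
----------
  11000010
Decimal: 207 & 194 = 194



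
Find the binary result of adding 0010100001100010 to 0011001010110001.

Add column by column from the right: bit + bit + carry-in; write the sum mod 2, carry 1 when the sum is 2 or 3.
carry:  0100000111000000
        0010100001100010
+       0011001010110001
------------------------
       00101101100010011
(the carry out of the leftmost column, 0, becomes the leading bit)
Decimal check:
  0010100001100010 = 8192 + 2048 + 64 + 32 + 2 = 10338
  0011001010110001 = 8192 + 4096 + 512 + 128 + 32 + 16 + 1 = 12977
  10338 + 12977 = 23315, and 00101101100010011 = 16384 + 4096 + 2048 + 512 + 256 + 16 + 2 + 1 = 23315 ✓



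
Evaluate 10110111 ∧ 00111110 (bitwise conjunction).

AND: 1 only when both bits are 1
  10110111
& 00111110
----------
  00110110
Decimal: 183 & 62 = 54



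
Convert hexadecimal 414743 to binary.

Convert each hex digit to 4 bits:
  4 = 0100
  1 = 0001
  4 = 0100
  7 = 0111
  4 = 0100
  3 = 0011
Concatenate: 010000010100011101000011



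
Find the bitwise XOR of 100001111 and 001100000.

XOR: 1 when bits differ
  100001111
^ 001100000
-----------
  101101111
Decimal: 271 ^ 96 = 367



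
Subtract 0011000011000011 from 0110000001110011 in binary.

Method 1 - Direct subtraction (column by column from the right: bit − bit − borrow-in; if negative, add 2 and borrow 1 from the next column):
borrow: 0111111100000000
        0110000001110011
-       0011000011000011
------------------------
        0010111110110000

Method 2 - Add two's complement:
Two's complement of 0011000011000011: invert → 1100111100111100, add 1 → 1100111100111101
  0110000001110011
+ 1100111100111101
------------------
 10010111110110000  (end carry out of the top bit = 1)
Discarding the end carry: 0010111110110000
Decimal check:
  0110000001110011 = 16384 + 8192 + 64 + 32 + 16 + 2 + 1 = 24691
  0011000011000011 = 8192 + 4096 + 128 + 64 + 2 + 1 = 12483
  24691 - 12483 = 12208, and 0010111110110000 = 8192 + 2048 + 1024 + 512 + 256 + 128 + 32 + 16 = 12208 ✓



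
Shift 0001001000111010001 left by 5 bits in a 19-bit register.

Original: 0001001000111010001 (decimal 37329)
Shift left by 5 positions
Append 5 zeros on the right and drop the 5 high bits that overflow the 19-bit width
Result: 0100011101000100000 (decimal 145952)
Equivalent: 37329 << 5 = 37329 × 2^5 = 1194528, truncated to 19 bits = 145952



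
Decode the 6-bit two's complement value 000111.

Binary: 000111
Sign bit: 0 (non-negative)
Read directly as an unsigned value:
000111 = 4 + 2 + 1 = 7
Value: 7



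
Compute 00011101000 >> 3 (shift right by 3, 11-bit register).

Original: 00011101000 (decimal 232)
Shift right by 3 positions
Drop the 3 low bits; fill with zeros on the left
Result: 00000011101 (decimal 29)
Equivalent: 232 >> 3 = 232 ÷ 2^3 = 29



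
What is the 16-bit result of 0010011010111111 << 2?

Original: 0010011010111111 (decimal 9919)
Shift left by 2 positions
Append 2 zeros on the right
Result: 1001101011111100 (decimal 39676)
Equivalent: 9919 << 2 = 9919 × 2^2 = 39676



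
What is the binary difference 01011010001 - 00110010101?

Method 1 - Direct subtraction (column by column from the right: bit − bit − borrow-in; if negative, add 2 and borrow 1 from the next column):
borrow: 01001111000
        01011010001
-       00110010101
-------------------
        00100111100

Method 2 - Add two's complement:
Two's complement of 00110010101: invert → 11001101010, add 1 → 11001101011
  01011010001
+ 11001101011
-------------
 100100111100  (end carry out of the top bit = 1)
Discarding the end carry: 00100111100
Decimal check:
  01011010001 = 512 + 128 + 64 + 16 + 1 = 721
  00110010101 = 256 + 128 + 16 + 4 + 1 = 405
  721 - 405 = 316, and 00100111100 = 256 + 32 + 16 + 8 + 4 = 316 ✓



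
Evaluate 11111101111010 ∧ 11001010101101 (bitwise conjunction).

AND: 1 only when both bits are 1
  11111101111010
& 11001010101101
----------------
  11001000101000
Decimal: 16250 & 12973 = 12840



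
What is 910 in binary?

Using repeated division by 2:
910 ÷ 2 = 455 remainder 0
455 ÷ 2 = 227 remainder 1
227 ÷ 2 = 113 remainder 1
113 ÷ 2 = 56 remainder 1
56 ÷ 2 = 28 remainder 0
28 ÷ 2 = 14 remainder 0
14 ÷ 2 = 7 remainder 0
7 ÷ 2 = 3 remainder 1
3 ÷ 2 = 1 remainder 1
1 ÷ 2 = 0 remainder 1
Reading remainders bottom to top: 1110001110



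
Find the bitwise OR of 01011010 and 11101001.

OR: 1 when either bit is 1
  01011010
| 11101001
----------
  11111011
Decimal: 90 | 233 = 251



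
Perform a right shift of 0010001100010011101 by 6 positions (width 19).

Original: 0010001100010011101 (decimal 71837)
Shift right by 6 positions
Drop the 6 low bits; fill with zeros on the left
Result: 0000000010001100010 (decimal 1122)
Equivalent: 71837 >> 6 = 71837 ÷ 2^6 = 1122



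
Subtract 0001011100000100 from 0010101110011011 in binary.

Method 1 - Direct subtraction (column by column from the right: bit − bit − borrow-in; if negative, add 2 and borrow 1 from the next column):
borrow: 0010100000001000
        0010101110011011
-       0001011100000100
------------------------
        0001010010010111

Method 2 - Add two's complement:
Two's complement of 0001011100000100: invert → 1110100011111011, add 1 → 1110100011111100
  0010101110011011
+ 1110100011111100
------------------
 10001010010010111  (end carry out of the top bit = 1)
Discarding the end carry: 0001010010010111
Decimal check:
  0010101110011011 = 8192 + 2048 + 512 + 256 + 128 + 16 + 8 + 2 + 1 = 11163
  0001011100000100 = 4096 + 1024 + 512 + 256 + 4 = 5892
  11163 - 5892 = 5271, and 0001010010010111 = 4096 + 1024 + 128 + 16 + 4 + 2 + 1 = 5271 ✓



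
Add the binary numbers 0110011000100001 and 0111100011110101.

Add column by column from the right: bit + bit + carry-in; write the sum mod 2, carry 1 when the sum is 2 or 3.
carry:  1100000111000010
        0110011000100001
+       0111100011110101
------------------------
       01101111100010110
(the carry out of the leftmost column, 0, becomes the leading bit)
Decimal check:
  0110011000100001 = 16384 + 8192 + 1024 + 512 + 32 + 1 = 26145
  0111100011110101 = 16384 + 8192 + 4096 + 2048 + 128 + 64 + 32 + 16 + 4 + 1 = 30965
  26145 + 30965 = 57110, and 01101111100010110 = 32768 + 16384 + 4096 + 2048 + 1024 + 512 + 256 + 16 + 4 + 2 = 57110 ✓



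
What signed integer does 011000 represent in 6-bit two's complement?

Binary: 011000
Sign bit: 0 (non-negative)
Read directly as an unsigned value:
011000 = 16 + 8 = 24
Value: 24



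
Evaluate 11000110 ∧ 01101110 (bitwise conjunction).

AND: 1 only when both bits are 1
  11000110
& 01101110
----------
  01000110
Decimal: 198 & 110 = 70



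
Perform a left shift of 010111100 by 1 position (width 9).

Original: 010111100 (decimal 188)
Shift left by 1 position
Append 1 zero on the right
Result: 101111000 (decimal 376)
Equivalent: 188 << 1 = 188 × 2^1 = 376



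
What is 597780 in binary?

Using repeated division by 2:
597780 ÷ 2 = 298890 remainder 0
298890 ÷ 2 = 149445 remainder 0
149445 ÷ 2 = 74722 remainder 1
74722 ÷ 2 = 37361 remainder 0
37361 ÷ 2 = 18680 remainder 1
18680 ÷ 2 = 9340 remainder 0
9340 ÷ 2 = 4670 remainder 0
4670 ÷ 2 = 2335 remainder 0
2335 ÷ 2 = 1167 remainder 1
1167 ÷ 2 = 583 remainder 1
583 ÷ 2 = 291 remainder 1
291 ÷ 2 = 145 remainder 1
145 ÷ 2 = 72 remainder 1
72 ÷ 2 = 36 remainder 0
36 ÷ 2 = 18 remainder 0
18 ÷ 2 = 9 remainder 0
9 ÷ 2 = 4 remainder 1
4 ÷ 2 = 2 remainder 0
2 ÷ 2 = 1 remainder 0
1 ÷ 2 = 0 remainder 1
Reading remainders bottom to top: 10010001111100010100



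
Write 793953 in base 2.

Using repeated division by 2:
793953 ÷ 2 = 396976 remainder 1
396976 ÷ 2 = 198488 remainder 0
198488 ÷ 2 = 99244 remainder 0
99244 ÷ 2 = 49622 remainder 0
49622 ÷ 2 = 24811 remainder 0
24811 ÷ 2 = 12405 remainder 1
12405 ÷ 2 = 6202 remainder 1
6202 ÷ 2 = 3101 remainder 0
3101 ÷ 2 = 1550 remainder 1
1550 ÷ 2 = 775 remainder 0
775 ÷ 2 = 387 remainder 1
387 ÷ 2 = 193 remainder 1
193 ÷ 2 = 96 remainder 1
96 ÷ 2 = 48 remainder 0
48 ÷ 2 = 24 remainder 0
24 ÷ 2 = 12 remainder 0
12 ÷ 2 = 6 remainder 0
6 ÷ 2 = 3 remainder 0
3 ÷ 2 = 1 remainder 1
1 ÷ 2 = 0 remainder 1
Reading remainders bottom to top: 11000001110101100001



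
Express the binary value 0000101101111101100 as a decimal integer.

Sum of powers of 2 for each 1-bit:
2^2 + 2^3 + 2^5 + 2^6 + 2^7 + 2^8 + 2^9 + 2^11 + 2^12 + 2^14
= 4 + 8 + 32 + 64 + 128 + 256 + 512 + 2048 + 4096 + 16384
= 23532



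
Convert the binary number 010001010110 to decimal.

Sum of powers of 2 for each 1-bit:
2^1 + 2^2 + 2^4 + 2^6 + 2^10
= 2 + 4 + 16 + 64 + 1024
= 1110



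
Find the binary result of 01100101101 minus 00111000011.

Method 1 - Direct subtraction (column by column from the right: bit − bit − borrow-in; if negative, add 2 and borrow 1 from the next column):
borrow: 01110000100
        01100101101
-       00111000011
-------------------
        00101101010

Method 2 - Add two's complement:
Two's complement of 00111000011: invert → 11000111100, add 1 → 11000111101
  01100101101
+ 11000111101
-------------
 100101101010  (end carry out of the top bit = 1)
Discarding the end carry: 00101101010
Decimal check:
  01100101101 = 512 + 256 + 32 + 8 + 4 + 1 = 813
  00111000011 = 256 + 128 + 64 + 2 + 1 = 451
  813 - 451 = 362, and 00101101010 = 256 + 64 + 32 + 8 + 2 = 362 ✓



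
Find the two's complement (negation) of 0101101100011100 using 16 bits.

Original: 0101101100011100
Step 1 - Invert all bits: 1010010011100011
Step 2 - Add 1: 1010010011100100
Verification: 0101101100011100 + 1010010011100100 = 10000000000000000; discarding the end carry (carry out of the top bit) leaves the 16-bit value 0000000000000000, as required for x + (-x)



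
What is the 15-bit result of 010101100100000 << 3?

Original: 010101100100000 (decimal 11040)
Shift left by 3 positions
Append 3 zeros on the right and drop the 3 high bits that overflow the 15-bit width
Result: 101100100000000 (decimal 22784)
Equivalent: 11040 << 3 = 11040 × 2^3 = 88320, truncated to 15 bits = 22784



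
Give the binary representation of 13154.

Using repeated division by 2:
13154 ÷ 2 = 6577 remainder 0
6577 ÷ 2 = 3288 remainder 1
3288 ÷ 2 = 1644 remainder 0
1644 ÷ 2 = 822 remainder 0
822 ÷ 2 = 411 remainder 0
411 ÷ 2 = 205 remainder 1
205 ÷ 2 = 102 remainder 1
102 ÷ 2 = 51 remainder 0
51 ÷ 2 = 25 remainder 1
25 ÷ 2 = 12 remainder 1
12 ÷ 2 = 6 remainder 0
6 ÷ 2 = 3 remainder 0
3 ÷ 2 = 1 remainder 1
1 ÷ 2 = 0 remainder 1
Reading remainders bottom to top: 11001101100010



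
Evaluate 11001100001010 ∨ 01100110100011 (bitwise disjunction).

OR: 1 when either bit is 1
  11001100001010
| 01100110100011
----------------
  11101110101011
Decimal: 13066 | 6563 = 15275



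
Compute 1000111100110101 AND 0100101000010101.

AND: 1 only when both bits are 1
  1000111100110101
& 0100101000010101
------------------
  0000101000010101
Decimal: 36661 & 18965 = 2581



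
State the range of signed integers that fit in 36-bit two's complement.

For 36-bit two's complement:
Minimum: -2^35 = -34359738368
Maximum: 2^35 - 1 = 34359738367



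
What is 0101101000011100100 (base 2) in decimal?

Sum of powers of 2 for each 1-bit:
2^2 + 2^5 + 2^6 + 2^7 + 2^12 + 2^14 + 2^15 + 2^17
= 4 + 32 + 64 + 128 + 4096 + 16384 + 32768 + 131072
= 184548



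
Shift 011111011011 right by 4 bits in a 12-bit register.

Original: 011111011011 (decimal 2011)
Shift right by 4 positions
Drop the 4 low bits; fill with zeros on the left
Result: 000001111101 (decimal 125)
Equivalent: 2011 >> 4 = 2011 ÷ 2^4 = 125



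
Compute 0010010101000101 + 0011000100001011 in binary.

Add column by column from the right: bit + bit + carry-in; write the sum mod 2, carry 1 when the sum is 2 or 3.
carry:  0100001000011110
        0010010101000101
+       0011000100001011
------------------------
       00101011001010000
(the carry out of the leftmost column, 0, becomes the leading bit)
Decimal check:
  0010010101000101 = 8192 + 1024 + 256 + 64 + 4 + 1 = 9541
  0011000100001011 = 8192 + 4096 + 256 + 8 + 2 + 1 = 12555
  9541 + 12555 = 22096, and 00101011001010000 = 16384 + 4096 + 1024 + 512 + 64 + 16 = 22096 ✓



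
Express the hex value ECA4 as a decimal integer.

Expand by place value (powers of 16):
Digit values: E = 14, C = 12, A = 10
ECA4 = 14 × 16^3 + 12 × 16^2 + 10 × 16^1 + 4 × 16^0
= 14 × 4096 + 12 × 256 + 10 × 16 + 4 × 1
= 57344 + 3072 + 160 + 4
= 60580



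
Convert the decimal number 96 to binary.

Using repeated division by 2:
96 ÷ 2 = 48 remainder 0
48 ÷ 2 = 24 remainder 0
24 ÷ 2 = 12 remainder 0
12 ÷ 2 = 6 remainder 0
6 ÷ 2 = 3 remainder 0
3 ÷ 2 = 1 remainder 1
1 ÷ 2 = 0 remainder 1
Reading remainders bottom to top: 1100000



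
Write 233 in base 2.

Using repeated division by 2:
233 ÷ 2 = 116 remainder 1
116 ÷ 2 = 58 remainder 0
58 ÷ 2 = 29 remainder 0
29 ÷ 2 = 14 remainder 1
14 ÷ 2 = 7 remainder 0
7 ÷ 2 = 3 remainder 1
3 ÷ 2 = 1 remainder 1
1 ÷ 2 = 0 remainder 1
Reading remainders bottom to top: 11101001



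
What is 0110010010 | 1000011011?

OR: 1 when either bit is 1
  0110010010
| 1000011011
------------
  1110011011
Decimal: 402 | 539 = 923



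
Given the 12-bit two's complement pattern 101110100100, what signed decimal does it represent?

Binary: 101110100100
Sign bit: 1 (negative)
Invert: 010001011011
Add 1:  010001011100
Magnitude: 010001011100 = 1024 + 64 + 16 + 8 + 4 = 1116
Value: -1116



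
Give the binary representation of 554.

Using repeated division by 2:
554 ÷ 2 = 277 remainder 0
277 ÷ 2 = 138 remainder 1
138 ÷ 2 = 69 remainder 0
69 ÷ 2 = 34 remainder 1
34 ÷ 2 = 17 remainder 0
17 ÷ 2 = 8 remainder 1
8 ÷ 2 = 4 remainder 0
4 ÷ 2 = 2 remainder 0
2 ÷ 2 = 1 remainder 0
1 ÷ 2 = 0 remainder 1
Reading remainders bottom to top: 1000101010



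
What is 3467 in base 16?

Using repeated division by 16 (digits 10–15 are A–F):
3467 ÷ 16 = 216 remainder 11 (B)
216 ÷ 16 = 13 remainder 8
13 ÷ 16 = 0 remainder 13 (D)
Reading remainders bottom to top: D8B



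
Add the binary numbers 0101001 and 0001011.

Add column by column from the right: bit + bit + carry-in; write the sum mod 2, carry 1 when the sum is 2 or 3.
carry:  0010110
        0101001
+       0001011
---------------
       00110100
(the carry out of the leftmost column, 0, becomes the leading bit)
Decimal check:
  0101001 = 32 + 8 + 1 = 41
  0001011 = 8 + 2 + 1 = 11
  41 + 11 = 52, and 00110100 = 32 + 16 + 4 = 52 ✓



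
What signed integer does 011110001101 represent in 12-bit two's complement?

Binary: 011110001101
Sign bit: 0 (non-negative)
Read directly as an unsigned value:
011110001101 = 1024 + 512 + 256 + 128 + 8 + 4 + 1 = 1933
Value: 1933



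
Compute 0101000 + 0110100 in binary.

Add column by column from the right: bit + bit + carry-in; write the sum mod 2, carry 1 when the sum is 2 or 3.
carry:  1000000
        0101000
+       0110100
---------------
       01011100
(the carry out of the leftmost column, 0, becomes the leading bit)
Decimal check:
  0101000 = 32 + 8 = 40
  0110100 = 32 + 16 + 4 = 52
  40 + 52 = 92, and 01011100 = 64 + 16 + 8 + 4 = 92 ✓



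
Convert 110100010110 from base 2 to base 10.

Sum of powers of 2 for each 1-bit:
2^1 + 2^2 + 2^4 + 2^8 + 2^10 + 2^11
= 2 + 4 + 16 + 256 + 1024 + 2048
= 3350



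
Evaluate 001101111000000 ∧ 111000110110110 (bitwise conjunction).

AND: 1 only when both bits are 1
  001101111000000
& 111000110110110
-----------------
  001000110000000
Decimal: 7104 & 29110 = 4480



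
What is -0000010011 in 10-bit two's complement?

Original: 0000010011
Step 1 - Invert all bits: 1111101100
Step 2 - Add 1: 1111101101
Verification: 0000010011 + 1111101101 = 10000000000; discarding the end carry (carry out of the top bit) leaves the 10-bit value 0000000000, as required for x + (-x)



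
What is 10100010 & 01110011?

AND: 1 only when both bits are 1
  10100010
& 01110011
----------
  00100010
Decimal: 162 & 115 = 34



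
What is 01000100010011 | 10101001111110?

OR: 1 when either bit is 1
  01000100010011
| 10101001111110
----------------
  11101101111111
Decimal: 4371 | 10878 = 15231



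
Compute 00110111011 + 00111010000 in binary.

Add column by column from the right: bit + bit + carry-in; write the sum mod 2, carry 1 when the sum is 2 or 3.
carry:  01111100000
        00110111011
+       00111010000
-------------------
       001110001011
(the carry out of the leftmost column, 0, becomes the leading bit)
Decimal check:
  00110111011 = 256 + 128 + 32 + 16 + 8 + 2 + 1 = 443
  00111010000 = 256 + 128 + 64 + 16 = 464
  443 + 464 = 907, and 001110001011 = 512 + 256 + 128 + 8 + 2 + 1 = 907 ✓



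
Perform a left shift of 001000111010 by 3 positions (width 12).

Original: 001000111010 (decimal 570)
Shift left by 3 positions
Append 3 zeros on the right and drop the 3 high bits that overflow the 12-bit width
Result: 000111010000 (decimal 464)
Equivalent: 570 << 3 = 570 × 2^3 = 4560, truncated to 12 bits = 464



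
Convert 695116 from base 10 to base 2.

Using repeated division by 2:
695116 ÷ 2 = 347558 remainder 0
347558 ÷ 2 = 173779 remainder 0
173779 ÷ 2 = 86889 remainder 1
86889 ÷ 2 = 43444 remainder 1
43444 ÷ 2 = 21722 remainder 0
21722 ÷ 2 = 10861 remainder 0
10861 ÷ 2 = 5430 remainder 1
5430 ÷ 2 = 2715 remainder 0
2715 ÷ 2 = 1357 remainder 1
1357 ÷ 2 = 678 remainder 1
678 ÷ 2 = 339 remainder 0
339 ÷ 2 = 169 remainder 1
169 ÷ 2 = 84 remainder 1
84 ÷ 2 = 42 remainder 0
42 ÷ 2 = 21 remainder 0
21 ÷ 2 = 10 remainder 1
10 ÷ 2 = 5 remainder 0
5 ÷ 2 = 2 remainder 1
2 ÷ 2 = 1 remainder 0
1 ÷ 2 = 0 remainder 1
Reading remainders bottom to top: 10101001101101001100



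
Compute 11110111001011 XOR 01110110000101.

XOR: 1 when bits differ
  11110111001011
^ 01110110000101
----------------
  10000001001110
Decimal: 15819 ^ 7557 = 8270



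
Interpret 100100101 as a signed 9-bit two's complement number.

Binary: 100100101
Sign bit: 1 (negative)
Invert: 011011010
Add 1:  011011011
Magnitude: 011011011 = 128 + 64 + 16 + 8 + 2 + 1 = 219
Value: -219



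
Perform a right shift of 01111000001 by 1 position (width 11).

Original: 01111000001 (decimal 961)
Shift right by 1 position
Drop the 1 low bit; fill with zero on the left
Result: 00111100000 (decimal 480)
Equivalent: 961 >> 1 = 961 ÷ 2^1 = 480



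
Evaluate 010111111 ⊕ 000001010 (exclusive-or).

XOR: 1 when bits differ
  010111111
^ 000001010
-----------
  010110101
Decimal: 191 ^ 10 = 181



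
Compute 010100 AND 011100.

AND: 1 only when both bits are 1
  010100
& 011100
--------
  010100
Decimal: 20 & 28 = 20



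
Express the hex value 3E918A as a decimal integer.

Expand by place value (powers of 16):
Digit values: E = 14, A = 10
3E918A = 3 × 16^5 + 14 × 16^4 + 9 × 16^3 + 1 × 16^2 + 8 × 16^1 + 10 × 16^0
= 3 × 1048576 + 14 × 65536 + 9 × 4096 + 1 × 256 + 8 × 16 + 10 × 1
= 3145728 + 917504 + 36864 + 256 + 128 + 10
= 4100490



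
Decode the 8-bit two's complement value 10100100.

Binary: 10100100
Sign bit: 1 (negative)
Invert: 01011011
Add 1:  01011100
Magnitude: 01011100 = 64 + 16 + 8 + 4 = 92
Value: -92



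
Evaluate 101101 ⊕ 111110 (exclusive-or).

XOR: 1 when bits differ
  101101
^ 111110
--------
  010011
Decimal: 45 ^ 62 = 19



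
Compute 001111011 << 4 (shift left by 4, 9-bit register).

Original: 001111011 (decimal 123)
Shift left by 4 positions
Append 4 zeros on the right and drop the 4 high bits that overflow the 9-bit width
Result: 110110000 (decimal 432)
Equivalent: 123 << 4 = 123 × 2^4 = 1968, truncated to 9 bits = 432



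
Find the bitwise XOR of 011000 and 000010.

XOR: 1 when bits differ
  011000
^ 000010
--------
  011010
Decimal: 24 ^ 2 = 26



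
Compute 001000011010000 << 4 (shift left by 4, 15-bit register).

Original: 001000011010000 (decimal 4304)
Shift left by 4 positions
Append 4 zeros on the right and drop the 4 high bits that overflow the 15-bit width
Result: 000110100000000 (decimal 3328)
Equivalent: 4304 << 4 = 4304 × 2^4 = 68864, truncated to 15 bits = 3328



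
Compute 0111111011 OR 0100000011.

OR: 1 when either bit is 1
  0111111011
| 0100000011
------------
  0111111011
Decimal: 507 | 259 = 507



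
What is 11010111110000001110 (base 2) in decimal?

Sum of powers of 2 for each 1-bit:
2^1 + 2^2 + 2^3 + 2^10 + 2^11 + 2^12 + 2^13 + 2^14 + 2^16 + 2^18 + 2^19
= 2 + 4 + 8 + 1024 + 2048 + 4096 + 8192 + 16384 + 65536 + 262144 + 524288
= 883726



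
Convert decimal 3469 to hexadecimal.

Using repeated division by 16 (digits 10–15 are A–F):
3469 ÷ 16 = 216 remainder 13 (D)
216 ÷ 16 = 13 remainder 8
13 ÷ 16 = 0 remainder 13 (D)
Reading remainders bottom to top: D8D



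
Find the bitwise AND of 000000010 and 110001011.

AND: 1 only when both bits are 1
  000000010
& 110001011
-----------
  000000010
Decimal: 2 & 395 = 2



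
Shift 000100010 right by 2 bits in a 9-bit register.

Original: 000100010 (decimal 34)
Shift right by 2 positions
Drop the 2 low bits; fill with zeros on the left
Result: 000001000 (decimal 8)
Equivalent: 34 >> 2 = 34 ÷ 2^2 = 8



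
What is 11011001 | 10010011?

OR: 1 when either bit is 1
  11011001
| 10010011
----------
  11011011
Decimal: 217 | 147 = 219



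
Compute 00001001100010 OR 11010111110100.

OR: 1 when either bit is 1
  00001001100010
| 11010111110100
----------------
  11011111110110
Decimal: 610 | 13812 = 14326



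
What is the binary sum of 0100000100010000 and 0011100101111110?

Add column by column from the right: bit + bit + carry-in; write the sum mod 2, carry 1 when the sum is 2 or 3.
carry:  0000001011100000
        0100000100010000
+       0011100101111110
------------------------
       00111101010001110
(the carry out of the leftmost column, 0, becomes the leading bit)
Decimal check:
  0100000100010000 = 16384 + 256 + 16 = 16656
  0011100101111110 = 8192 + 4096 + 2048 + 256 + 64 + 32 + 16 + 8 + 4 + 2 = 14718
  16656 + 14718 = 31374, and 00111101010001110 = 16384 + 8192 + 4096 + 2048 + 512 + 128 + 8 + 4 + 2 = 31374 ✓



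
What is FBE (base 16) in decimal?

Expand by place value (powers of 16):
Digit values: F = 15, B = 11, E = 14
FBE = 15 × 16^2 + 11 × 16^1 + 14 × 16^0
= 15 × 256 + 11 × 16 + 14 × 1
= 3840 + 176 + 14
= 4030



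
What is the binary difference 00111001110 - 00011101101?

Method 1 - Direct subtraction (column by column from the right: bit − bit − borrow-in; if negative, add 2 and borrow 1 from the next column):
borrow: 00111000010
        00111001110
-       00011101101
-------------------
        00011100001

Method 2 - Add two's complement:
Two's complement of 00011101101: invert → 11100010010, add 1 → 11100010011
  00111001110
+ 11100010011
-------------
 100011100001  (end carry out of the top bit = 1)
Discarding the end carry: 00011100001
Decimal check:
  00111001110 = 256 + 128 + 64 + 8 + 4 + 2 = 462
  00011101101 = 128 + 64 + 32 + 8 + 4 + 1 = 237
  462 - 237 = 225, and 00011100001 = 128 + 64 + 32 + 1 = 225 ✓



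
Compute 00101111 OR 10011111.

OR: 1 when either bit is 1
  00101111
| 10011111
----------
  10111111
Decimal: 47 | 159 = 191



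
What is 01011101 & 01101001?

AND: 1 only when both bits are 1
  01011101
& 01101001
----------
  01001001
Decimal: 93 & 105 = 73



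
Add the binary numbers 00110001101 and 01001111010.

Add column by column from the right: bit + bit + carry-in; write the sum mod 2, carry 1 when the sum is 2 or 3.
carry:  11111110000
        00110001101
+       01001111010
-------------------
       010000000111
(the carry out of the leftmost column, 0, becomes the leading bit)
Decimal check:
  00110001101 = 256 + 128 + 8 + 4 + 1 = 397
  01001111010 = 512 + 64 + 32 + 16 + 8 + 2 = 634
  397 + 634 = 1031, and 010000000111 = 1024 + 4 + 2 + 1 = 1031 ✓



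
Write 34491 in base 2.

Using repeated division by 2:
34491 ÷ 2 = 17245 remainder 1
17245 ÷ 2 = 8622 remainder 1
8622 ÷ 2 = 4311 remainder 0
4311 ÷ 2 = 2155 remainder 1
2155 ÷ 2 = 1077 remainder 1
1077 ÷ 2 = 538 remainder 1
538 ÷ 2 = 269 remainder 0
269 ÷ 2 = 134 remainder 1
134 ÷ 2 = 67 remainder 0
67 ÷ 2 = 33 remainder 1
33 ÷ 2 = 16 remainder 1
16 ÷ 2 = 8 remainder 0
8 ÷ 2 = 4 remainder 0
4 ÷ 2 = 2 remainder 0
2 ÷ 2 = 1 remainder 0
1 ÷ 2 = 0 remainder 1
Reading remainders bottom to top: 1000011010111011



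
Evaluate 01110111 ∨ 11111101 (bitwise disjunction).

OR: 1 when either bit is 1
  01110111
| 11111101
----------
  11111111
Decimal: 119 | 253 = 255



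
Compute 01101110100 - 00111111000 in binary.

Method 1 - Direct subtraction (column by column from the right: bit − bit − borrow-in; if negative, add 2 and borrow 1 from the next column):
borrow: 01111110000
        01101110100
-       00111111000
-------------------
        00101111100

Method 2 - Add two's complement:
Two's complement of 00111111000: invert → 11000000111, add 1 → 11000001000
  01101110100
+ 11000001000
-------------
 100101111100  (end carry out of the top bit = 1)
Discarding the end carry: 00101111100
Decimal check:
  01101110100 = 512 + 256 + 64 + 32 + 16 + 4 = 884
  00111111000 = 256 + 128 + 64 + 32 + 16 + 8 = 504
  884 - 504 = 380, and 00101111100 = 256 + 64 + 32 + 16 + 8 + 4 = 380 ✓



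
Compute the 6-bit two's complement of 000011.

Original: 000011
Step 1 - Invert all bits: 111100
Step 2 - Add 1: 111101
Verification: 000011 + 111101 = 1000000; discarding the end carry (carry out of the top bit) leaves the 6-bit value 000000, as required for x + (-x)



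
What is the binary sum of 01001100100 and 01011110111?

Add column by column from the right: bit + bit + carry-in; write the sum mod 2, carry 1 when the sum is 2 or 3.
carry:  10111001000
        01001100100
+       01011110111
-------------------
       010101011011
(the carry out of the leftmost column, 0, becomes the leading bit)
Decimal check:
  01001100100 = 512 + 64 + 32 + 4 = 612
  01011110111 = 512 + 128 + 64 + 32 + 16 + 4 + 2 + 1 = 759
  612 + 759 = 1371, and 010101011011 = 1024 + 256 + 64 + 16 + 8 + 2 + 1 = 1371 ✓



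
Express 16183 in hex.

Using repeated division by 16 (digits 10–15 are A–F):
16183 ÷ 16 = 1011 remainder 7
1011 ÷ 16 = 63 remainder 3
63 ÷ 16 = 3 remainder 15 (F)
3 ÷ 16 = 0 remainder 3
Reading remainders bottom to top: 3F37



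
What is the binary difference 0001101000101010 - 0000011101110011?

Method 1 - Direct subtraction (column by column from the right: bit − bit − borrow-in; if negative, add 2 and borrow 1 from the next column):
borrow: 0000111111101110
        0001101000101010
-       0000011101110011
------------------------
        0001001010110111

Method 2 - Add two's complement:
Two's complement of 0000011101110011: invert → 1111100010001100, add 1 → 1111100010001101
  0001101000101010
+ 1111100010001101
------------------
 10001001010110111  (end carry out of the top bit = 1)
Discarding the end carry: 0001001010110111
Decimal check:
  0001101000101010 = 4096 + 2048 + 512 + 32 + 8 + 2 = 6698
  0000011101110011 = 1024 + 512 + 256 + 64 + 32 + 16 + 2 + 1 = 1907
  6698 - 1907 = 4791, and 0001001010110111 = 4096 + 512 + 128 + 32 + 16 + 4 + 2 + 1 = 4791 ✓



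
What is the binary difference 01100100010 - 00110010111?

Method 1 - Direct subtraction (column by column from the right: bit − bit − borrow-in; if negative, add 2 and borrow 1 from the next column):
borrow: 01100111110
        01100100010
-       00110010111
-------------------
        00110001011

Method 2 - Add two's complement:
Two's complement of 00110010111: invert → 11001101000, add 1 → 11001101001
  01100100010
+ 11001101001
-------------
 100110001011  (end carry out of the top bit = 1)
Discarding the end carry: 00110001011
Decimal check:
  01100100010 = 512 + 256 + 32 + 2 = 802
  00110010111 = 256 + 128 + 16 + 4 + 2 + 1 = 407
  802 - 407 = 395, and 00110001011 = 256 + 128 + 8 + 2 + 1 = 395 ✓



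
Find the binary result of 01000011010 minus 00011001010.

Method 1 - Direct subtraction (column by column from the right: bit − bit − borrow-in; if negative, add 2 and borrow 1 from the next column):
borrow: 01110000000
        01000011010
-       00011001010
-------------------
        00101010000

Method 2 - Add two's complement:
Two's complement of 00011001010: invert → 11100110101, add 1 → 11100110110
  01000011010
+ 11100110110
-------------
 100101010000  (end carry out of the top bit = 1)
Discarding the end carry: 00101010000
Decimal check:
  01000011010 = 512 + 16 + 8 + 2 = 538
  00011001010 = 128 + 64 + 8 + 2 = 202
  538 - 202 = 336, and 00101010000 = 256 + 64 + 16 = 336 ✓



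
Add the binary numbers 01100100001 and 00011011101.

Add column by column from the right: bit + bit + carry-in; write the sum mod 2, carry 1 when the sum is 2 or 3.
carry:  00000000010
        01100100001
+       00011011101
-------------------
       001111111110
(the carry out of the leftmost column, 0, becomes the leading bit)
Decimal check:
  01100100001 = 512 + 256 + 32 + 1 = 801
  00011011101 = 128 + 64 + 16 + 8 + 4 + 1 = 221
  801 + 221 = 1022, and 001111111110 = 512 + 256 + 128 + 64 + 32 + 16 + 8 + 4 + 2 = 1022 ✓



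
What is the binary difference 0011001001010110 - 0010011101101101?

Method 1 - Direct subtraction (column by column from the right: bit − bit − borrow-in; if negative, add 2 and borrow 1 from the next column):
borrow: 0001111111010010
        0011001001010110
-       0010011101101101
------------------------
        0000101011101001

Method 2 - Add two's complement:
Two's complement of 0010011101101101: invert → 1101100010010010, add 1 → 1101100010010011
  0011001001010110
+ 1101100010010011
------------------
 10000101011101001  (end carry out of the top bit = 1)
Discarding the end carry: 0000101011101001
Decimal check:
  0011001001010110 = 8192 + 4096 + 512 + 64 + 16 + 4 + 2 = 12886
  0010011101101101 = 8192 + 1024 + 512 + 256 + 64 + 32 + 8 + 4 + 1 = 10093
  12886 - 10093 = 2793, and 0000101011101001 = 2048 + 512 + 128 + 64 + 32 + 8 + 1 = 2793 ✓



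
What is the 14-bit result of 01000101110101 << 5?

Original: 01000101110101 (decimal 4469)
Shift left by 5 positions
Append 5 zeros on the right and drop the 5 high bits that overflow the 14-bit width
Result: 10111010100000 (decimal 11936)
Equivalent: 4469 << 5 = 4469 × 2^5 = 143008, truncated to 14 bits = 11936



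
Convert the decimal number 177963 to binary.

Using repeated division by 2:
177963 ÷ 2 = 88981 remainder 1
88981 ÷ 2 = 44490 remainder 1
44490 ÷ 2 = 22245 remainder 0
22245 ÷ 2 = 11122 remainder 1
11122 ÷ 2 = 5561 remainder 0
5561 ÷ 2 = 2780 remainder 1
2780 ÷ 2 = 1390 remainder 0
1390 ÷ 2 = 695 remainder 0
695 ÷ 2 = 347 remainder 1
347 ÷ 2 = 173 remainder 1
173 ÷ 2 = 86 remainder 1
86 ÷ 2 = 43 remainder 0
43 ÷ 2 = 21 remainder 1
21 ÷ 2 = 10 remainder 1
10 ÷ 2 = 5 remainder 0
5 ÷ 2 = 2 remainder 1
2 ÷ 2 = 1 remainder 0
1 ÷ 2 = 0 remainder 1
Reading remainders bottom to top: 101011011100101011



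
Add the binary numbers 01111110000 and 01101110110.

Add column by column from the right: bit + bit + carry-in; write the sum mod 2, carry 1 when the sum is 2 or 3.
carry:  11111100000
        01111110000
+       01101110110
-------------------
       011101100110
(the carry out of the leftmost column, 0, becomes the leading bit)
Decimal check:
  01111110000 = 512 + 256 + 128 + 64 + 32 + 16 = 1008
  01101110110 = 512 + 256 + 64 + 32 + 16 + 4 + 2 = 886
  1008 + 886 = 1894, and 011101100110 = 1024 + 512 + 256 + 64 + 32 + 4 + 2 = 1894 ✓



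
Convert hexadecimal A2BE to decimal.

Expand by place value (powers of 16):
Digit values: A = 10, B = 11, E = 14
A2BE = 10 × 16^3 + 2 × 16^2 + 11 × 16^1 + 14 × 16^0
= 10 × 4096 + 2 × 256 + 11 × 16 + 14 × 1
= 40960 + 512 + 176 + 14
= 41662



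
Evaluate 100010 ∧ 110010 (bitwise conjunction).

AND: 1 only when both bits are 1
  100010
& 110010
--------
  100010
Decimal: 34 & 50 = 34



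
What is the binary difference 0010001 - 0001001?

Method 1 - Direct subtraction (column by column from the right: bit − bit − borrow-in; if negative, add 2 and borrow 1 from the next column):
borrow: 0010000
        0010001
-       0001001
---------------
        0001000

Method 2 - Add two's complement:
Two's complement of 0001001: invert → 1110110, add 1 → 1110111
  0010001
+ 1110111
---------
 10001000  (end carry out of the top bit = 1)
Discarding the end carry: 0001000
Decimal check:
  0010001 = 16 + 1 = 17
  0001001 = 8 + 1 = 9
  17 - 9 = 8, and 0001000 = 8 ✓



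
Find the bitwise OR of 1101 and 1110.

OR: 1 when either bit is 1
  1101
| 1110
------
  1111
Decimal: 13 | 14 = 15



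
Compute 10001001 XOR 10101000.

XOR: 1 when bits differ
  10001001
^ 10101000
----------
  00100001
Decimal: 137 ^ 168 = 33



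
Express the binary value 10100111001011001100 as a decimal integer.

Sum of powers of 2 for each 1-bit:
2^2 + 2^3 + 2^6 + 2^7 + 2^9 + 2^12 + 2^13 + 2^14 + 2^17 + 2^19
= 4 + 8 + 64 + 128 + 512 + 4096 + 8192 + 16384 + 131072 + 524288
= 684748



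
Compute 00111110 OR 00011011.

OR: 1 when either bit is 1
  00111110
| 00011011
----------
  00111111
Decimal: 62 | 27 = 63



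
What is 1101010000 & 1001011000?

AND: 1 only when both bits are 1
  1101010000
& 1001011000
------------
  1001010000
Decimal: 848 & 600 = 592



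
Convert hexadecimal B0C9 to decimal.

Expand by place value (powers of 16):
Digit values: B = 11, C = 12
B0C9 = 11 × 16^3 + 0 × 16^2 + 12 × 16^1 + 9 × 16^0
= 11 × 4096 + 0 × 256 + 12 × 16 + 9 × 1
= 45056 + 0 + 192 + 9
= 45257



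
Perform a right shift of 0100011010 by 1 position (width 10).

Original: 0100011010 (decimal 282)
Shift right by 1 position
Drop the 1 low bit; fill with zero on the left
Result: 0010001101 (decimal 141)
Equivalent: 282 >> 1 = 282 ÷ 2^1 = 141



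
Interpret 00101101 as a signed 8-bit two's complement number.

Binary: 00101101
Sign bit: 0 (non-negative)
Read directly as an unsigned value:
00101101 = 32 + 8 + 4 + 1 = 45
Value: 45



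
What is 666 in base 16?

Using repeated division by 16 (digits 10–15 are A–F):
666 ÷ 16 = 41 remainder 10 (A)
41 ÷ 16 = 2 remainder 9
2 ÷ 16 = 0 remainder 2
Reading remainders bottom to top: 29A



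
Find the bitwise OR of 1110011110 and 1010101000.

OR: 1 when either bit is 1
  1110011110
| 1010101000
------------
  1110111110
Decimal: 926 | 680 = 958



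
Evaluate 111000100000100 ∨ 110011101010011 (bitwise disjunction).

OR: 1 when either bit is 1
  111000100000100
| 110011101010011
-----------------
  111011101010111
Decimal: 28932 | 26451 = 30551



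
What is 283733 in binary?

Using repeated division by 2:
283733 ÷ 2 = 141866 remainder 1
141866 ÷ 2 = 70933 remainder 0
70933 ÷ 2 = 35466 remainder 1
35466 ÷ 2 = 17733 remainder 0
17733 ÷ 2 = 8866 remainder 1
8866 ÷ 2 = 4433 remainder 0
4433 ÷ 2 = 2216 remainder 1
2216 ÷ 2 = 1108 remainder 0
1108 ÷ 2 = 554 remainder 0
554 ÷ 2 = 277 remainder 0
277 ÷ 2 = 138 remainder 1
138 ÷ 2 = 69 remainder 0
69 ÷ 2 = 34 remainder 1
34 ÷ 2 = 17 remainder 0
17 ÷ 2 = 8 remainder 1
8 ÷ 2 = 4 remainder 0
4 ÷ 2 = 2 remainder 0
2 ÷ 2 = 1 remainder 0
1 ÷ 2 = 0 remainder 1
Reading remainders bottom to top: 1000101010001010101



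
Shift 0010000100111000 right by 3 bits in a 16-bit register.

Original: 0010000100111000 (decimal 8504)
Shift right by 3 positions
Drop the 3 low bits; fill with zeros on the left
Result: 0000010000100111 (decimal 1063)
Equivalent: 8504 >> 3 = 8504 ÷ 2^3 = 1063



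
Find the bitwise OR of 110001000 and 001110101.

OR: 1 when either bit is 1
  110001000
| 001110101
-----------
  111111101
Decimal: 392 | 117 = 509



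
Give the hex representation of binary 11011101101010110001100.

Group into 4-bit nibbles from right:
  0110 = 6
  1110 = E
  1101 = D
  0101 = 5
  1000 = 8
  1100 = C
Result: 6ED58C



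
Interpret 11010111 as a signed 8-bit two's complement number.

Binary: 11010111
Sign bit: 1 (negative)
Invert: 00101000
Add 1:  00101001
Magnitude: 00101001 = 32 + 8 + 1 = 41
Value: -41



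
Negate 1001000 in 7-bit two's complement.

Original (sign bit 1, negative): 1001000
Step 1 - Invert all bits: 0110111
Step 2 - Add 1: 0111000
Verification: 1001000 + 0111000 = 10000000; discarding the end carry (carry out of the top bit) leaves the 7-bit value 0000000, as required for x + (-x)



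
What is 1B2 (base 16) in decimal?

Expand by place value (powers of 16):
Digit values: B = 11
1B2 = 1 × 16^2 + 11 × 16^1 + 2 × 16^0
= 1 × 256 + 11 × 16 + 2 × 1
= 256 + 176 + 2
= 434



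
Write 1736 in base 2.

Using repeated division by 2:
1736 ÷ 2 = 868 remainder 0
868 ÷ 2 = 434 remainder 0
434 ÷ 2 = 217 remainder 0
217 ÷ 2 = 108 remainder 1
108 ÷ 2 = 54 remainder 0
54 ÷ 2 = 27 remainder 0
27 ÷ 2 = 13 remainder 1
13 ÷ 2 = 6 remainder 1
6 ÷ 2 = 3 remainder 0
3 ÷ 2 = 1 remainder 1
1 ÷ 2 = 0 remainder 1
Reading remainders bottom to top: 11011001000



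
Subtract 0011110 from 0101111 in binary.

Method 1 - Direct subtraction (column by column from the right: bit − bit − borrow-in; if negative, add 2 and borrow 1 from the next column):
borrow: 0100000
        0101111
-       0011110
---------------
        0010001

Method 2 - Add two's complement:
Two's complement of 0011110: invert → 1100001, add 1 → 1100010
  0101111
+ 1100010
---------
 10010001  (end carry out of the top bit = 1)
Discarding the end carry: 0010001
Decimal check:
  0101111 = 32 + 8 + 4 + 2 + 1 = 47
  0011110 = 16 + 8 + 4 + 2 = 30
  47 - 30 = 17, and 0010001 = 16 + 1 = 17 ✓



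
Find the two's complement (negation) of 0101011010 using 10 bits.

Original: 0101011010
Step 1 - Invert all bits: 1010100101
Step 2 - Add 1: 1010100110
Verification: 0101011010 + 1010100110 = 10000000000; discarding the end carry (carry out of the top bit) leaves the 10-bit value 0000000000, as required for x + (-x)

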